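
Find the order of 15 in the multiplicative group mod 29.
28

29 is prime, so ord(15) divides φ(29) = 28.
Divisors of 28: 1, 2, 4, 7, 14, 28.
Repeated squaring: 15^1 ≡ 15, 15^2 ≡ 22, 15^4 ≡ 20, 15^8 ≡ 23, 15^16 ≡ 7 (mod 29).
Test 15^d mod 29 for each divisor d in increasing order:
15^1 ≡ 15
15^2 ≡ 22
15^4 ≡ 20
15^7 = 15^4·15^2·15^1 ≡ 17
15^14 = 15^8·15^4·15^2 ≡ 28
15^28 = 15^16·15^8·15^4 ≡ 1  ← first divisor giving 1
The order is 28.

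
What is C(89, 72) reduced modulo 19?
0

Using Lucas' theorem:
Write n=89 and k=72 in base 19:
n in base 19: [4, 13]
k in base 19: [3, 15]
C(89,72) mod 19 = ∏ C(n_i, k_i) mod 19
Digit binomials (mod 19): C(4,3) = 4; C(13,15) = 0 (k_i > n_i)
Product: 4 × 0 = 0 ≡ 0 (mod 19)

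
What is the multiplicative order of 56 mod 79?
6

79 is prime, so ord(56) divides φ(79) = 78.
Divisors of 78: 1, 2, 3, 6, 13, 26, 39, 78.
Repeated squaring: 56^1 ≡ 56, 56^2 ≡ 55, 56^4 ≡ 23, 56^8 ≡ 55, 56^16 ≡ 23, 56^32 ≡ 55, 56^64 ≡ 23 (mod 79).
Test 56^d mod 79 for each divisor d in increasing order:
56^1 ≡ 56
56^2 ≡ 55
56^3 = 56^2·56^1 ≡ 78
56^6 = 56^4·56^2 ≡ 1  ← first divisor giving 1
The order is 6.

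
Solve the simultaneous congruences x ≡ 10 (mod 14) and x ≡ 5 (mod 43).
220

Using Chinese Remainder Theorem:
M = 14 × 43 = 602
M1 = 43, M2 = 14
y1 = 43^(-1) mod 14 = 1
y2 = 14^(-1) mod 43 = 40
x = (10×43×1 + 5×14×40) mod 602 = 220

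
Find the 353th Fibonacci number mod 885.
418

Matrix identity: Q^n = [[F_(n+1), F_n], [F_n, F_(n-1)]] with Q = [[1,1],[1,0]].
n = 353 = 101100001₂. Square-and-multiply, entries mod 885:
Q^1 = [[1,1],[1,0]]
Q^2 = (Q^1)² = [[2,1],[1,1]]
Q^5 = (Q^2)²·Q = [[8,5],[5,3]]
Q^11 = (Q^5)²·Q = [[144,89],[89,55]]
Q^22 = (Q^11)² = [[337,11],[11,326]]
Q^44 = (Q^22)² = [[410,213],[213,197]]
Q^88 = (Q^44)² = [[184,81],[81,103]]
Q^176 = (Q^88)² = [[592,237],[237,355]]
Q^353 = (Q^176)²·Q = [[67,418],[418,534]]
F_353 mod 885 = Q^353[0][1] = 418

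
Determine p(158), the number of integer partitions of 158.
88751778802

p(n) counts ways to write n as a sum of positive integers (order ignored).
Euler's pentagonal recurrence: p(k) = p(k-1) + p(k-2) - p(k-5) - p(k-7) + p(k-12) + p(k-15) - ... (offsets j(3j∓1)/2, signs ++--, p(0)=1, p(<0)=0).
DP table for k = 0..157: p(0)=1, p(1)=1, p(2)=2, p(3)=3, p(4)=5, p(5)=7, p(6)=11, p(7)=15, p(8)=22, p(9)=30, p(10)=42, p(11)=56, p(12)=77, p(13)=101, p(14)=135, p(15)=176, p(16)=231, p(17)=297, p(18)=385, p(19)=490, p(20)=627, p(21)=792, p(22)=1002, p(23)=1255, p(24)=1575, p(25)=1958, p(26)=2436, p(27)=3010, p(28)=3718, p(29)=4565, p(30)=5604, p(31)=6842, p(32)=8349, p(33)=10143, p(34)=12310, p(35)=14883, p(36)=17977, p(37)=21637, p(38)=26015, p(39)=31185, p(40)=37338, p(41)=44583, p(42)=53174, p(43)=63261, p(44)=75175, p(45)=89134, p(46)=105558, p(47)=124754, p(48)=147273, p(49)=173525, p(50)=204226, p(51)=239943, p(52)=281589, p(53)=329931, p(54)=386155, p(55)=451276, p(56)=526823, p(57)=614154, p(58)=715220, p(59)=831820, p(60)=966467, p(61)=1121505, p(62)=1300156, p(63)=1505499, p(64)=1741630, p(65)=2012558, p(66)=2323520, p(67)=2679689, p(68)=3087735, p(69)=3554345, p(70)=4087968, p(71)=4697205, p(72)=5392783, p(73)=6185689, p(74)=7089500, p(75)=8118264, p(76)=9289091, p(77)=10619863, p(78)=12132164, p(79)=13848650, p(80)=15796476, p(81)=18004327, p(82)=20506255, p(83)=23338469, p(84)=26543660, p(85)=30167357, p(86)=34262962, p(87)=38887673, p(88)=44108109, p(89)=49995925, p(90)=56634173, p(91)=64112359, p(92)=72533807, p(93)=82010177, p(94)=92669720, p(95)=104651419, p(96)=118114304, p(97)=133230930, p(98)=150198136, p(99)=169229875, p(100)=190569292, p(101)=214481126, p(102)=241265379, p(103)=271248950, p(104)=304801365, p(105)=342325709, p(106)=384276336, p(107)=431149389, p(108)=483502844, p(109)=541946240, p(110)=607163746, p(111)=679903203, p(112)=761002156, p(113)=851376628, p(114)=952050665, p(115)=1064144451, p(116)=1188908248, p(117)=1327710076, p(118)=1482074143, p(119)=1653668665, p(120)=1844349560, p(121)=2056148051, p(122)=2291320912, p(123)=2552338241, p(124)=2841940500, p(125)=3163127352, p(126)=3519222692, p(127)=3913864295, p(128)=4351078600, p(129)=4835271870, p(130)=5371315400, p(131)=5964539504, p(132)=6620830889, p(133)=7346629512, p(134)=8149040695, p(135)=9035836076, p(136)=10015581680, p(137)=11097645016, p(138)=12292341831, p(139)=13610949895, p(140)=15065878135, p(141)=16670689208, p(142)=18440293320, p(143)=20390982757, p(144)=22540654445, p(145)=24908858009, p(146)=27517052599, p(147)=30388671978, p(148)=33549419497, p(149)=37027355200, p(150)=40853235313, p(151)=45060624582, p(152)=49686288421, p(153)=54770336324, p(154)=60356673280, p(155)=66493182097, p(156)=73232243759, p(157)=80630964769.
Final step: p(158) = p(157) + p(156) - p(153) - p(151) + p(146) + p(143) - p(136) - p(132) + p(123) + p(118) - p(107) - p(101) + p(88) + p(81) - p(66) - p(58) + p(41) + p(32) - p(13) - p(3)
= 80630964769 + 73232243759 - 54770336324 - 45060624582 + 27517052599 + 20390982757 - 10015581680 - 6620830889 + 2552338241 + 1482074143 - 431149389 - 214481126 + 44108109 + 18004327 - 2323520 - 715220 + 44583 + 8349 - 101 - 3
= 88751778802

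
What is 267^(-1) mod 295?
158

gcd(267, 295) = 1, so the inverse exists.
Extended Euclidean algorithm on (295, 267):
295 = 1 × 267 + 28  ⟹  28 = (1)·295 + (-1)·267
267 = 9 × 28 + 15  ⟹  15 = (-9)·295 + (10)·267
28 = 1 × 15 + 13  ⟹  13 = (10)·295 + (-11)·267
15 = 1 × 13 + 2  ⟹  2 = (-19)·295 + (21)·267
13 = 6 × 2 + 1  ⟹  1 = (124)·295 + (-137)·267
So (-137)·267 ≡ 1 (mod 295), i.e. 267^(-1) ≡ -137 ≡ 158 (mod 295).
Check: 267 × 158 = 42186 ≡ 1 (mod 295)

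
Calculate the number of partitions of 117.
1327710076

p(n) counts ways to write n as a sum of positive integers (order ignored).
Euler's pentagonal recurrence: p(k) = p(k-1) + p(k-2) - p(k-5) - p(k-7) + p(k-12) + p(k-15) - ... (offsets j(3j∓1)/2, signs ++--, p(0)=1, p(<0)=0).
DP table for k = 0..116: p(0)=1, p(1)=1, p(2)=2, p(3)=3, p(4)=5, p(5)=7, p(6)=11, p(7)=15, p(8)=22, p(9)=30, p(10)=42, p(11)=56, p(12)=77, p(13)=101, p(14)=135, p(15)=176, p(16)=231, p(17)=297, p(18)=385, p(19)=490, p(20)=627, p(21)=792, p(22)=1002, p(23)=1255, p(24)=1575, p(25)=1958, p(26)=2436, p(27)=3010, p(28)=3718, p(29)=4565, p(30)=5604, p(31)=6842, p(32)=8349, p(33)=10143, p(34)=12310, p(35)=14883, p(36)=17977, p(37)=21637, p(38)=26015, p(39)=31185, p(40)=37338, p(41)=44583, p(42)=53174, p(43)=63261, p(44)=75175, p(45)=89134, p(46)=105558, p(47)=124754, p(48)=147273, p(49)=173525, p(50)=204226, p(51)=239943, p(52)=281589, p(53)=329931, p(54)=386155, p(55)=451276, p(56)=526823, p(57)=614154, p(58)=715220, p(59)=831820, p(60)=966467, p(61)=1121505, p(62)=1300156, p(63)=1505499, p(64)=1741630, p(65)=2012558, p(66)=2323520, p(67)=2679689, p(68)=3087735, p(69)=3554345, p(70)=4087968, p(71)=4697205, p(72)=5392783, p(73)=6185689, p(74)=7089500, p(75)=8118264, p(76)=9289091, p(77)=10619863, p(78)=12132164, p(79)=13848650, p(80)=15796476, p(81)=18004327, p(82)=20506255, p(83)=23338469, p(84)=26543660, p(85)=30167357, p(86)=34262962, p(87)=38887673, p(88)=44108109, p(89)=49995925, p(90)=56634173, p(91)=64112359, p(92)=72533807, p(93)=82010177, p(94)=92669720, p(95)=104651419, p(96)=118114304, p(97)=133230930, p(98)=150198136, p(99)=169229875, p(100)=190569292, p(101)=214481126, p(102)=241265379, p(103)=271248950, p(104)=304801365, p(105)=342325709, p(106)=384276336, p(107)=431149389, p(108)=483502844, p(109)=541946240, p(110)=607163746, p(111)=679903203, p(112)=761002156, p(113)=851376628, p(114)=952050665, p(115)=1064144451, p(116)=1188908248.
Final step: p(117) = p(116) + p(115) - p(112) - p(110) + p(105) + p(102) - p(95) - p(91) + p(82) + p(77) - p(66) - p(60) + p(47) + p(40) - p(25) - p(17) + p(0)
= 1188908248 + 1064144451 - 761002156 - 607163746 + 342325709 + 241265379 - 104651419 - 64112359 + 20506255 + 10619863 - 2323520 - 966467 + 124754 + 37338 - 1958 - 297 + 1
= 1327710076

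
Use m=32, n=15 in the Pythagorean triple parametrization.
(799, 960, 1249)

Euclid's formula: a = m² - n², b = 2mn, c = m² + n²
m = 32, n = 15
a = 32² - 15² = 1024 - 225 = 799
b = 2 × 32 × 15 = 960
c = 32² + 15² = 1024 + 225 = 1249
Verification: 799² + 960² = 638401 + 921600 = 1560001 = 1249² ✓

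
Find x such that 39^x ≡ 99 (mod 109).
17

Baby-step giant-step with step n = ⌈√109⌉ = 11.
Baby steps 39^j mod 109 (j:value) for j=0..10: 0:1, 1:39, 2:104, 3:23, 4:25, 5:103, 6:93, 7:30, 8:80, 9:68, 10:36.
Giant-step multiplier: 39^(-11) ≡ 39^(108-11) = 39^97 ≡ 67 (mod 109).
Giant steps γ_i = 99·67^i mod 109: γ_0=99, γ_1=93 (in table at j=6).
x = i·n + j = 1·11 + 6 = 17.
Check: 39^17 ≡ 99 (mod 109).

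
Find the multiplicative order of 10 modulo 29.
28

29 is prime, so ord(10) divides φ(29) = 28.
Divisors of 28: 1, 2, 4, 7, 14, 28.
Repeated squaring: 10^1 ≡ 10, 10^2 ≡ 13, 10^4 ≡ 24, 10^8 ≡ 25, 10^16 ≡ 16 (mod 29).
Test 10^d mod 29 for each divisor d in increasing order:
10^1 ≡ 10
10^2 ≡ 13
10^4 ≡ 24
10^7 = 10^4·10^2·10^1 ≡ 17
10^14 = 10^8·10^4·10^2 ≡ 28
10^28 = 10^16·10^8·10^4 ≡ 1  ← first divisor giving 1
The order is 28.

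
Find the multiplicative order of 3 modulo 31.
30

31 is prime, so ord(3) divides φ(31) = 30.
Divisors of 30: 1, 2, 3, 5, 6, 10, 15, 30.
Repeated squaring: 3^1 ≡ 3, 3^2 ≡ 9, 3^4 ≡ 19, 3^8 ≡ 20, 3^16 ≡ 28 (mod 31).
Test 3^d mod 31 for each divisor d in increasing order:
3^1 ≡ 3
3^2 ≡ 9
3^3 = 3^2·3^1 ≡ 27
3^5 = 3^4·3^1 ≡ 26
3^6 = 3^4·3^2 ≡ 16
3^10 = 3^8·3^2 ≡ 25
3^15 = 3^8·3^4·3^2·3^1 ≡ 30
3^30 = 3^16·3^8·3^4·3^2 ≡ 1  ← first divisor giving 1
The order is 30.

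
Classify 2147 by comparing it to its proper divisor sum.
deficient

Proper divisors of 2147: sum = 1 + 19 + 113 = 133
Since 133 < 2147, 2147 is deficient.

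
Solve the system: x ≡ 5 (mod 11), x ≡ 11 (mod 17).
181

Using Chinese Remainder Theorem:
M = 11 × 17 = 187
M1 = 17, M2 = 11
y1 = 17^(-1) mod 11 = 2
y2 = 11^(-1) mod 17 = 14
x = (5×17×2 + 11×11×14) mod 187 = 181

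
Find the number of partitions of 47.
124754

p(n) counts ways to write n as a sum of positive integers (order ignored).
Euler's pentagonal recurrence: p(k) = p(k-1) + p(k-2) - p(k-5) - p(k-7) + p(k-12) + p(k-15) - ... (offsets j(3j∓1)/2, signs ++--, p(0)=1, p(<0)=0).
DP table for k = 0..46: p(0)=1, p(1)=1, p(2)=2, p(3)=3, p(4)=5, p(5)=7, p(6)=11, p(7)=15, p(8)=22, p(9)=30, p(10)=42, p(11)=56, p(12)=77, p(13)=101, p(14)=135, p(15)=176, p(16)=231, p(17)=297, p(18)=385, p(19)=490, p(20)=627, p(21)=792, p(22)=1002, p(23)=1255, p(24)=1575, p(25)=1958, p(26)=2436, p(27)=3010, p(28)=3718, p(29)=4565, p(30)=5604, p(31)=6842, p(32)=8349, p(33)=10143, p(34)=12310, p(35)=14883, p(36)=17977, p(37)=21637, p(38)=26015, p(39)=31185, p(40)=37338, p(41)=44583, p(42)=53174, p(43)=63261, p(44)=75175, p(45)=89134, p(46)=105558.
Final step: p(47) = p(46) + p(45) - p(42) - p(40) + p(35) + p(32) - p(25) - p(21) + p(12) + p(7)
= 105558 + 89134 - 53174 - 37338 + 14883 + 8349 - 1958 - 792 + 77 + 15
= 124754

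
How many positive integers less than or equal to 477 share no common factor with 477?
312

477 = 3^2 × 53
φ(n) = n × ∏(1 - 1/p) for each prime p dividing n
φ(477) = 477 × (1 - 1/3) × (1 - 1/53) = 312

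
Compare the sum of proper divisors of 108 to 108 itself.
abundant

Proper divisors of 108: sum = 1 + 2 + 3 + 4 + 6 + 9 + 12 + 18 + 27 + 36 + 54 = 172
Since 172 > 108, 108 is abundant.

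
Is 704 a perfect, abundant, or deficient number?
abundant

Proper divisors of 704: sum = 1 + 2 + 4 + 8 + 11 + 16 + 22 + 32 + 44 + 64 + 88 + 176 + 352 = 820
Since 820 > 704, 704 is abundant.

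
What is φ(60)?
16

60 = 2^2 × 3 × 5
φ(n) = n × ∏(1 - 1/p) for each prime p dividing n
φ(60) = 60 × (1 - 1/2) × (1 - 1/3) × (1 - 1/5) = 16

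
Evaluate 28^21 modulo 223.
41

Repeated squaring. Binary of 21 = 10101.
28^1 ≡ 28 (mod 223); 28^2 ≡ 115 (mod 223); 28^4 ≡ 68 (mod 223); 28^8 ≡ 164 (mod 223); 28^16 ≡ 136 (mod 223)
28^21 = 28^1 × 28^4 × 28^16 ≡ 41 (mod 223)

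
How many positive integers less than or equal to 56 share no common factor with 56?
24

56 = 2^3 × 7
φ(n) = n × ∏(1 - 1/p) for each prime p dividing n
φ(56) = 56 × (1 - 1/2) × (1 - 1/7) = 24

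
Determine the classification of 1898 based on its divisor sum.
deficient

Proper divisors of 1898: sum = 1 + 2 + 13 + 26 + 73 + 146 + 949 = 1210
Since 1210 < 1898, 1898 is deficient.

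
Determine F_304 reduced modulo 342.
303

Matrix identity: Q^n = [[F_(n+1), F_n], [F_n, F_(n-1)]] with Q = [[1,1],[1,0]].
n = 304 = 100110000₂. Square-and-multiply, entries mod 342:
Q^1 = [[1,1],[1,0]]
Q^2 = (Q^1)² = [[2,1],[1,1]]
Q^4 = (Q^2)² = [[5,3],[3,2]]
Q^9 = (Q^4)²·Q = [[55,34],[34,21]]
Q^19 = (Q^9)²·Q = [[267,77],[77,190]]
Q^38 = (Q^19)² = [[268,305],[305,305]]
Q^76 = (Q^38)² = [[5,3],[3,2]]
Q^152 = (Q^76)² = [[34,21],[21,13]]
Q^304 = (Q^152)² = [[229,303],[303,268]]
F_304 mod 342 = Q^304[0][1] = 303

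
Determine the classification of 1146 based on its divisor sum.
abundant

Proper divisors of 1146: sum = 1 + 2 + 3 + 6 + 191 + 382 + 573 = 1158
Since 1158 > 1146, 1146 is abundant.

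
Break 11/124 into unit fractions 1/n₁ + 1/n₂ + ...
1/12 + 1/186

Greedy algorithm:
11/124: ceiling(124/11) = 12, use 1/12
1/186: ceiling(186/1) = 186, use 1/186
Result: 11/124 = 1/12 + 1/186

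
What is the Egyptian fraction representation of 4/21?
1/6 + 1/42

Greedy algorithm:
4/21: ceiling(21/4) = 6, use 1/6
1/42: ceiling(42/1) = 42, use 1/42
Result: 4/21 = 1/6 + 1/42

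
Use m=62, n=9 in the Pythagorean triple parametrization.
(3763, 1116, 3925)

Euclid's formula: a = m² - n², b = 2mn, c = m² + n²
m = 62, n = 9
a = 62² - 9² = 3844 - 81 = 3763
b = 2 × 62 × 9 = 1116
c = 62² + 9² = 3844 + 81 = 3925
Verification: 3763² + 1116² = 14160169 + 1245456 = 15405625 = 3925² ✓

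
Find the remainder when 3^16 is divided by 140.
81

Repeated squaring. Binary of 16 = 10000.
3^1 ≡ 3 (mod 140); 3^2 ≡ 9 (mod 140); 3^4 ≡ 81 (mod 140); 3^8 ≡ 121 (mod 140); 3^16 ≡ 81 (mod 140)
3^16 = 3^16 ≡ 81 (mod 140)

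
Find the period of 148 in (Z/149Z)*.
2

149 is prime, so ord(148) divides φ(149) = 148.
Divisors of 148: 1, 2, 4, 37, 74, 148.
Repeated squaring: 148^1 ≡ 148, 148^2 ≡ 1, 148^4 ≡ 1, 148^8 ≡ 1, 148^16 ≡ 1, 148^32 ≡ 1, 148^64 ≡ 1, 148^128 ≡ 1 (mod 149).
Test 148^d mod 149 for each divisor d in increasing order:
148^1 ≡ 148
148^2 ≡ 1  ← first divisor giving 1
The order is 2.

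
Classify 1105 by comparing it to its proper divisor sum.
deficient

Proper divisors of 1105: sum = 1 + 5 + 13 + 17 + 65 + 85 + 221 = 407
Since 407 < 1105, 1105 is deficient.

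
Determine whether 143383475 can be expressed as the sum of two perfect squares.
Not possible

Factorization: 143383475 = 5^2 × 179^3
By Fermat: n is sum of two squares iff every prime p ≡ 3 (mod 4) appears to even power.
Prime(s) ≡ 3 (mod 4) with odd exponent: [(179, 3)]
Therefore 143383475 cannot be expressed as a² + b².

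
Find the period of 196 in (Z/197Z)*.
2

197 is prime, so ord(196) divides φ(197) = 196.
Divisors of 196: 1, 2, 4, 7, 14, 28, 49, 98, 196.
Repeated squaring: 196^1 ≡ 196, 196^2 ≡ 1, 196^4 ≡ 1, 196^8 ≡ 1, 196^16 ≡ 1, 196^32 ≡ 1, 196^64 ≡ 1, 196^128 ≡ 1 (mod 197).
Test 196^d mod 197 for each divisor d in increasing order:
196^1 ≡ 196
196^2 ≡ 1  ← first divisor giving 1
The order is 2.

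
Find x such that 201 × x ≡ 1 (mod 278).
213

gcd(201, 278) = 1, so the inverse exists.
Extended Euclidean algorithm on (278, 201):
278 = 1 × 201 + 77  ⟹  77 = (1)·278 + (-1)·201
201 = 2 × 77 + 47  ⟹  47 = (-2)·278 + (3)·201
77 = 1 × 47 + 30  ⟹  30 = (3)·278 + (-4)·201
47 = 1 × 30 + 17  ⟹  17 = (-5)·278 + (7)·201
30 = 1 × 17 + 13  ⟹  13 = (8)·278 + (-11)·201
17 = 1 × 13 + 4  ⟹  4 = (-13)·278 + (18)·201
13 = 3 × 4 + 1  ⟹  1 = (47)·278 + (-65)·201
So (-65)·201 ≡ 1 (mod 278), i.e. 201^(-1) ≡ -65 ≡ 213 (mod 278).
Check: 201 × 213 = 42813 ≡ 1 (mod 278)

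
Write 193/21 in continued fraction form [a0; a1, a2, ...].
[9; 5, 4]

Euclidean algorithm steps:
193 = 9 × 21 + 4
21 = 5 × 4 + 1
4 = 4 × 1 + 0
Continued fraction: [9; 5, 4]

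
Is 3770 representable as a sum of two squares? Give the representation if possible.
7² + 61² (a=7, b=61)

Factorization: 3770 = 2 × 5 × 13 × 29
By Fermat: n is sum of two squares iff every prime p ≡ 3 (mod 4) appears to even power.
All primes ≡ 3 (mod 4) appear to even power.
Search a = 0, 1, 2, … for 3770 - a² a perfect square: first hit at a = 7: 3770 - 49 = 3721 = 61².
3770 = 7² + 61² = 49 + 3721 ✓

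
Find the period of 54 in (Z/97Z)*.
24

97 is prime, so ord(54) divides φ(97) = 96.
Divisors of 96: 1, 2, 3, 4, 6, 8, 12, 16, 24, 32, 48, 96.
Repeated squaring: 54^1 ≡ 54, 54^2 ≡ 6, 54^4 ≡ 36, 54^8 ≡ 35, 54^16 ≡ 61, 54^32 ≡ 35, 54^64 ≡ 61 (mod 97).
Test 54^d mod 97 for each divisor d in increasing order:
54^1 ≡ 54
54^2 ≡ 6
54^3 = 54^2·54^1 ≡ 33
54^4 ≡ 36
54^6 = 54^4·54^2 ≡ 22
54^8 ≡ 35
54^12 = 54^8·54^4 ≡ 96
54^16 ≡ 61
54^24 = 54^16·54^8 ≡ 1  ← first divisor giving 1
The order is 24.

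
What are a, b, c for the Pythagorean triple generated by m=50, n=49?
(99, 4900, 4901)

Euclid's formula: a = m² - n², b = 2mn, c = m² + n²
m = 50, n = 49
a = 50² - 49² = 2500 - 2401 = 99
b = 2 × 50 × 49 = 4900
c = 50² + 49² = 2500 + 2401 = 4901
Verification: 99² + 4900² = 9801 + 24010000 = 24019801 = 4901² ✓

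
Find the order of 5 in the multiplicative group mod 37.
36

37 is prime, so ord(5) divides φ(37) = 36.
Divisors of 36: 1, 2, 3, 4, 6, 9, 12, 18, 36.
Repeated squaring: 5^1 ≡ 5, 5^2 ≡ 25, 5^4 ≡ 33, 5^8 ≡ 16, 5^16 ≡ 34, 5^32 ≡ 9 (mod 37).
Test 5^d mod 37 for each divisor d in increasing order:
5^1 ≡ 5
5^2 ≡ 25
5^3 = 5^2·5^1 ≡ 14
5^4 ≡ 33
5^6 = 5^4·5^2 ≡ 11
5^9 = 5^8·5^1 ≡ 6
5^12 = 5^8·5^4 ≡ 10
5^18 = 5^16·5^2 ≡ 36
5^36 = 5^32·5^4 ≡ 1  ← first divisor giving 1
The order is 36.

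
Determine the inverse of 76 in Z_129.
73

gcd(76, 129) = 1, so the inverse exists.
Extended Euclidean algorithm on (129, 76):
129 = 1 × 76 + 53  ⟹  53 = (1)·129 + (-1)·76
76 = 1 × 53 + 23  ⟹  23 = (-1)·129 + (2)·76
53 = 2 × 23 + 7  ⟹  7 = (3)·129 + (-5)·76
23 = 3 × 7 + 2  ⟹  2 = (-10)·129 + (17)·76
7 = 3 × 2 + 1  ⟹  1 = (33)·129 + (-56)·76
So (-56)·76 ≡ 1 (mod 129), i.e. 76^(-1) ≡ -56 ≡ 73 (mod 129).
Check: 76 × 73 = 5548 ≡ 1 (mod 129)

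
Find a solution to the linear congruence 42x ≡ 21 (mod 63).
x ≡ 2 (mod 3)

gcd(42, 63) = 21, which divides 21, so solutions exist.
Divide through by 21: 2x ≡ 1 (mod 3).
Find 2^(-1) mod 3 by the extended Euclidean algorithm:
3 = 1 × 2 + 1  ⟹  1 = (1)·3 + (-1)·2
So (-1)·2 ≡ 1 (mod 3), i.e. 2^(-1) ≡ -1 ≡ 2 (mod 3).
x ≡ 2 × 1 = 2 ≡ 2 (mod 3).
Check: 42 × 2 = 84 ≡ 21 (mod 63).
x ≡ 2 (mod 3), giving 21 solutions mod 63.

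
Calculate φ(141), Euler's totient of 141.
92

141 = 3 × 47
φ(n) = n × ∏(1 - 1/p) for each prime p dividing n
φ(141) = 141 × (1 - 1/3) × (1 - 1/47) = 92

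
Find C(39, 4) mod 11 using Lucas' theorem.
4

Using Lucas' theorem:
Write n=39 and k=4 in base 11:
n in base 11: [3, 6]
k in base 11: [0, 4]
C(39,4) mod 11 = ∏ C(n_i, k_i) mod 11
Digit binomials (mod 11): C(3,0) = 1; C(6,4) = 15 ≡ 4
Product: 1 × 4 = 4 ≡ 4 (mod 11)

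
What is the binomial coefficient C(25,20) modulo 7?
0

Using Lucas' theorem:
Write n=25 and k=20 in base 7:
n in base 7: [3, 4]
k in base 7: [2, 6]
C(25,20) mod 7 = ∏ C(n_i, k_i) mod 7
Digit binomials (mod 7): C(3,2) = 3; C(4,6) = 0 (k_i > n_i)
Product: 3 × 0 = 0 ≡ 0 (mod 7)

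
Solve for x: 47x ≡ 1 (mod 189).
185

gcd(47, 189) = 1, so the inverse exists.
Extended Euclidean algorithm on (189, 47):
189 = 4 × 47 + 1  ⟹  1 = (1)·189 + (-4)·47
So (-4)·47 ≡ 1 (mod 189), i.e. 47^(-1) ≡ -4 ≡ 185 (mod 189).
Check: 47 × 185 = 8695 ≡ 1 (mod 189)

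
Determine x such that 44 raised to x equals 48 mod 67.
31

Baby-step giant-step with step n = ⌈√67⌉ = 9.
Baby steps 44^j mod 67 (j:value) for j=0..8: 0:1, 1:44, 2:60, 3:27, 4:49, 5:12, 6:59, 7:50, 8:56.
Giant-step multiplier: 44^(-9) ≡ 44^(66-9) = 44^57 ≡ 58 (mod 67).
Giant steps γ_i = 48·58^i mod 67: γ_0=48, γ_1=37, γ_2=2, γ_3=49 (in table at j=4).
x = i·n + j = 3·9 + 4 = 31.
Check: 44^31 ≡ 48 (mod 67).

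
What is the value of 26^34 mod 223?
136

Repeated squaring. Binary of 34 = 100010.
26^1 ≡ 26 (mod 223); 26^2 ≡ 7 (mod 223); 26^4 ≡ 49 (mod 223); 26^8 ≡ 171 (mod 223); 26^16 ≡ 28 (mod 223); 26^32 ≡ 115 (mod 223)
26^34 = 26^2 × 26^32 ≡ 136 (mod 223)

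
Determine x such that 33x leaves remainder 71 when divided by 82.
x ≡ 27 (mod 82)

gcd(33, 82) = 1, which divides 71, so solutions exist.
Find 33^(-1) mod 82 by the extended Euclidean algorithm:
82 = 2 × 33 + 16  ⟹  16 = (1)·82 + (-2)·33
33 = 2 × 16 + 1  ⟹  1 = (-2)·82 + (5)·33
So (5)·33 ≡ 1 (mod 82), i.e. 33^(-1) ≡ 5 (mod 82).
x ≡ 5 × 71 = 355 ≡ 27 (mod 82).
Check: 33 × 27 = 891 ≡ 71 (mod 82).
Unique solution: x ≡ 27 (mod 82)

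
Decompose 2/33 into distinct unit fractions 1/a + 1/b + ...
1/17 + 1/561

Greedy algorithm:
2/33: ceiling(33/2) = 17, use 1/17
1/561: ceiling(561/1) = 561, use 1/561
Result: 2/33 = 1/17 + 1/561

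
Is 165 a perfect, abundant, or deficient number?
deficient

Proper divisors of 165: sum = 1 + 3 + 5 + 11 + 15 + 33 + 55 = 123
Since 123 < 165, 165 is deficient.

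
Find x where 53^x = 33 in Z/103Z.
82

Baby-step giant-step with step n = ⌈√103⌉ = 11.
Baby steps 53^j mod 103 (j:value) for j=0..10: 0:1, 1:53, 2:28, 3:42, 4:63, 5:43, 6:13, 7:71, 8:55, 9:31, 10:98.
Giant-step multiplier: 53^(-11) ≡ 53^(102-11) = 53^91 ≡ 96 (mod 103).
Giant steps γ_i = 33·96^i mod 103: γ_0=33, γ_1=78, γ_2=72, γ_3=11, γ_4=26, γ_5=24, γ_6=38, γ_7=43 (in table at j=5).
x = i·n + j = 7·11 + 5 = 82.
Check: 53^82 ≡ 33 (mod 103).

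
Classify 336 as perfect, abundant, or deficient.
abundant

Proper divisors of 336: sum = 1 + 2 + 3 + 4 + 6 + 7 + 8 + 12 + ... + 56 + 84 + 112 + 168 (19 divisors) = 656
Since 656 > 336, 336 is abundant.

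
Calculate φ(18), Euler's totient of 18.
6

18 = 2 × 3^2
φ(n) = n × ∏(1 - 1/p) for each prime p dividing n
φ(18) = 18 × (1 - 1/2) × (1 - 1/3) = 6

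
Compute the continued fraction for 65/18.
[3; 1, 1, 1, 1, 3]

Euclidean algorithm steps:
65 = 3 × 18 + 11
18 = 1 × 11 + 7
11 = 1 × 7 + 4
7 = 1 × 4 + 3
4 = 1 × 3 + 1
3 = 3 × 1 + 0
Continued fraction: [3; 1, 1, 1, 1, 3]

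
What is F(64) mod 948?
255

Matrix identity: Q^n = [[F_(n+1), F_n], [F_n, F_(n-1)]] with Q = [[1,1],[1,0]].
n = 64 = 1000000₂. Square-and-multiply, entries mod 948:
Q^1 = [[1,1],[1,0]]
Q^2 = (Q^1)² = [[2,1],[1,1]]
Q^4 = (Q^2)² = [[5,3],[3,2]]
Q^8 = (Q^4)² = [[34,21],[21,13]]
Q^16 = (Q^8)² = [[649,39],[39,610]]
Q^32 = (Q^16)² = [[862,753],[753,109]]
Q^64 = (Q^32)² = [[865,255],[255,610]]
F_64 mod 948 = Q^64[0][1] = 255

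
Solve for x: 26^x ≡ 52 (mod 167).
57

Baby-step giant-step with step n = ⌈√167⌉ = 13.
Baby steps 26^j mod 167 (j:value) for j=0..12: 0:1, 1:26, 2:8, 3:41, 4:64, 5:161, 6:11, 7:119, 8:88, 9:117, 10:36, 11:101, 12:121.
Giant-step multiplier: 26^(-13) ≡ 26^(166-13) = 26^153 ≡ 68 (mod 167).
Giant steps γ_i = 52·68^i mod 167: γ_0=52, γ_1=29, γ_2=135, γ_3=162, γ_4=161 (in table at j=5).
x = i·n + j = 4·13 + 5 = 57.
Check: 26^57 ≡ 52 (mod 167).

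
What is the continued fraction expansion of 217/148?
[1; 2, 6, 1, 9]

Euclidean algorithm steps:
217 = 1 × 148 + 69
148 = 2 × 69 + 10
69 = 6 × 10 + 9
10 = 1 × 9 + 1
9 = 9 × 1 + 0
Continued fraction: [1; 2, 6, 1, 9]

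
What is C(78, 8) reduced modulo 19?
0

Using Lucas' theorem:
Write n=78 and k=8 in base 19:
n in base 19: [4, 2]
k in base 19: [0, 8]
C(78,8) mod 19 = ∏ C(n_i, k_i) mod 19
Digit binomials (mod 19): C(4,0) = 1; C(2,8) = 0 (k_i > n_i)
Product: 1 × 0 = 0 ≡ 0 (mod 19)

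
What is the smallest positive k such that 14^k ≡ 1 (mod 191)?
38

191 is prime, so ord(14) divides φ(191) = 190.
Divisors of 190: 1, 2, 5, 10, 19, 38, 95, 190.
Repeated squaring: 14^1 ≡ 14, 14^2 ≡ 5, 14^4 ≡ 25, 14^8 ≡ 52, 14^16 ≡ 30, 14^32 ≡ 136, 14^64 ≡ 160, 14^128 ≡ 6 (mod 191).
Test 14^d mod 191 for each divisor d in increasing order:
14^1 ≡ 14
14^2 ≡ 5
14^5 = 14^4·14^1 ≡ 159
14^10 = 14^8·14^2 ≡ 69
14^19 = 14^16·14^2·14^1 ≡ 190
14^38 = 14^32·14^4·14^2 ≡ 1  ← first divisor giving 1
The order is 38.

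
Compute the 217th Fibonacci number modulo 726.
607

Matrix identity: Q^n = [[F_(n+1), F_n], [F_n, F_(n-1)]] with Q = [[1,1],[1,0]].
n = 217 = 11011001₂. Square-and-multiply, entries mod 726:
Q^1 = [[1,1],[1,0]]
Q^3 = (Q^1)²·Q = [[3,2],[2,1]]
Q^6 = (Q^3)² = [[13,8],[8,5]]
Q^13 = (Q^6)²·Q = [[377,233],[233,144]]
Q^27 = (Q^13)²·Q = [[549,398],[398,151]]
Q^54 = (Q^27)² = [[247,542],[542,431]]
Q^108 = (Q^54)² = [[485,120],[120,365]]
Q^217 = (Q^108)²·Q = [[241,607],[607,360]]
F_217 mod 726 = Q^217[0][1] = 607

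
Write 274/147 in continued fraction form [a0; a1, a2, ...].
[1; 1, 6, 2, 1, 6]

Euclidean algorithm steps:
274 = 1 × 147 + 127
147 = 1 × 127 + 20
127 = 6 × 20 + 7
20 = 2 × 7 + 6
7 = 1 × 6 + 1
6 = 6 × 1 + 0
Continued fraction: [1; 1, 6, 2, 1, 6]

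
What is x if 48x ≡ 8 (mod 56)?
x ≡ 6 (mod 7)

gcd(48, 56) = 8, which divides 8, so solutions exist.
Divide through by 8: 6x ≡ 1 (mod 7).
Find 6^(-1) mod 7 by the extended Euclidean algorithm:
7 = 1 × 6 + 1  ⟹  1 = (1)·7 + (-1)·6
So (-1)·6 ≡ 1 (mod 7), i.e. 6^(-1) ≡ -1 ≡ 6 (mod 7).
x ≡ 6 × 1 = 6 ≡ 6 (mod 7).
Check: 48 × 6 = 288 ≡ 8 (mod 56).
x ≡ 6 (mod 7), giving 8 solutions mod 56.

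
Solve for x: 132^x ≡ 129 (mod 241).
163

Baby-step giant-step with step n = ⌈√241⌉ = 16.
Baby steps 132^j mod 241 (j:value) for j=0..15: 0:1, 1:132, 2:72, 3:105, 4:123, 5:89, 6:180, 7:142, 8:187, 9:102, 10:209, 11:114, 12:106, 13:14, 14:161, 15:44.
Giant-step multiplier: 132^(-16) ≡ 132^(240-16) = 132^224 ≡ 231 (mod 241).
Giant steps γ_i = 129·231^i mod 241: γ_0=129, γ_1=156, γ_2=127, γ_3=176, γ_4=168, γ_5=7, γ_6=171, γ_7=218, γ_8=230, γ_9=110, γ_10=105 (in table at j=3).
x = i·n + j = 10·16 + 3 = 163.
Check: 132^163 ≡ 129 (mod 241).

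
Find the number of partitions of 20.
627

p(n) counts ways to write n as a sum of positive integers (order ignored).
Euler's pentagonal recurrence: p(k) = p(k-1) + p(k-2) - p(k-5) - p(k-7) + p(k-12) + p(k-15) - ... (offsets j(3j∓1)/2, signs ++--, p(0)=1, p(<0)=0).
DP table for k = 0..19: p(0)=1, p(1)=1, p(2)=2, p(3)=3, p(4)=5, p(5)=7, p(6)=11, p(7)=15, p(8)=22, p(9)=30, p(10)=42, p(11)=56, p(12)=77, p(13)=101, p(14)=135, p(15)=176, p(16)=231, p(17)=297, p(18)=385, p(19)=490.
Final step: p(20) = p(19) + p(18) - p(15) - p(13) + p(8) + p(5)
= 490 + 385 - 176 - 101 + 22 + 7
= 627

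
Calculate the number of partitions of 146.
27517052599

p(n) counts ways to write n as a sum of positive integers (order ignored).
Euler's pentagonal recurrence: p(k) = p(k-1) + p(k-2) - p(k-5) - p(k-7) + p(k-12) + p(k-15) - ... (offsets j(3j∓1)/2, signs ++--, p(0)=1, p(<0)=0).
DP table for k = 0..145: p(0)=1, p(1)=1, p(2)=2, p(3)=3, p(4)=5, p(5)=7, p(6)=11, p(7)=15, p(8)=22, p(9)=30, p(10)=42, p(11)=56, p(12)=77, p(13)=101, p(14)=135, p(15)=176, p(16)=231, p(17)=297, p(18)=385, p(19)=490, p(20)=627, p(21)=792, p(22)=1002, p(23)=1255, p(24)=1575, p(25)=1958, p(26)=2436, p(27)=3010, p(28)=3718, p(29)=4565, p(30)=5604, p(31)=6842, p(32)=8349, p(33)=10143, p(34)=12310, p(35)=14883, p(36)=17977, p(37)=21637, p(38)=26015, p(39)=31185, p(40)=37338, p(41)=44583, p(42)=53174, p(43)=63261, p(44)=75175, p(45)=89134, p(46)=105558, p(47)=124754, p(48)=147273, p(49)=173525, p(50)=204226, p(51)=239943, p(52)=281589, p(53)=329931, p(54)=386155, p(55)=451276, p(56)=526823, p(57)=614154, p(58)=715220, p(59)=831820, p(60)=966467, p(61)=1121505, p(62)=1300156, p(63)=1505499, p(64)=1741630, p(65)=2012558, p(66)=2323520, p(67)=2679689, p(68)=3087735, p(69)=3554345, p(70)=4087968, p(71)=4697205, p(72)=5392783, p(73)=6185689, p(74)=7089500, p(75)=8118264, p(76)=9289091, p(77)=10619863, p(78)=12132164, p(79)=13848650, p(80)=15796476, p(81)=18004327, p(82)=20506255, p(83)=23338469, p(84)=26543660, p(85)=30167357, p(86)=34262962, p(87)=38887673, p(88)=44108109, p(89)=49995925, p(90)=56634173, p(91)=64112359, p(92)=72533807, p(93)=82010177, p(94)=92669720, p(95)=104651419, p(96)=118114304, p(97)=133230930, p(98)=150198136, p(99)=169229875, p(100)=190569292, p(101)=214481126, p(102)=241265379, p(103)=271248950, p(104)=304801365, p(105)=342325709, p(106)=384276336, p(107)=431149389, p(108)=483502844, p(109)=541946240, p(110)=607163746, p(111)=679903203, p(112)=761002156, p(113)=851376628, p(114)=952050665, p(115)=1064144451, p(116)=1188908248, p(117)=1327710076, p(118)=1482074143, p(119)=1653668665, p(120)=1844349560, p(121)=2056148051, p(122)=2291320912, p(123)=2552338241, p(124)=2841940500, p(125)=3163127352, p(126)=3519222692, p(127)=3913864295, p(128)=4351078600, p(129)=4835271870, p(130)=5371315400, p(131)=5964539504, p(132)=6620830889, p(133)=7346629512, p(134)=8149040695, p(135)=9035836076, p(136)=10015581680, p(137)=11097645016, p(138)=12292341831, p(139)=13610949895, p(140)=15065878135, p(141)=16670689208, p(142)=18440293320, p(143)=20390982757, p(144)=22540654445, p(145)=24908858009.
Final step: p(146) = p(145) + p(144) - p(141) - p(139) + p(134) + p(131) - p(124) - p(120) + p(111) + p(106) - p(95) - p(89) + p(76) + p(69) - p(54) - p(46) + p(29) + p(20) - p(1)
= 24908858009 + 22540654445 - 16670689208 - 13610949895 + 8149040695 + 5964539504 - 2841940500 - 1844349560 + 679903203 + 384276336 - 104651419 - 49995925 + 9289091 + 3554345 - 386155 - 105558 + 4565 + 627 - 1
= 27517052599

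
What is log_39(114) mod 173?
145

Baby-step giant-step with step n = ⌈√173⌉ = 14.
Baby steps 39^j mod 173 (j:value) for j=0..13: 0:1, 1:39, 2:137, 3:153, 4:85, 5:28, 6:54, 7:30, 8:132, 9:131, 10:92, 11:128, 12:148, 13:63.
Giant-step multiplier: 39^(-14) ≡ 39^(172-14) = 39^158 ≡ 89 (mod 173).
Giant steps γ_i = 114·89^i mod 173: γ_0=114, γ_1=112, γ_2=107, γ_3=8, γ_4=20, γ_5=50, γ_6=125, γ_7=53, γ_8=46, γ_9=115, γ_10=28 (in table at j=5).
x = i·n + j = 10·14 + 5 = 145.
Check: 39^145 ≡ 114 (mod 173).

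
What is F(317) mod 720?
437

Matrix identity: Q^n = [[F_(n+1), F_n], [F_n, F_(n-1)]] with Q = [[1,1],[1,0]].
n = 317 = 100111101₂. Square-and-multiply, entries mod 720:
Q^1 = [[1,1],[1,0]]
Q^2 = (Q^1)² = [[2,1],[1,1]]
Q^4 = (Q^2)² = [[5,3],[3,2]]
Q^9 = (Q^4)²·Q = [[55,34],[34,21]]
Q^19 = (Q^9)²·Q = [[285,581],[581,424]]
Q^39 = (Q^19)²·Q = [[555,466],[466,89]]
Q^79 = (Q^39)²·Q = [[165,301],[301,584]]
Q^158 = (Q^79)² = [[466,89],[89,377]]
Q^317 = (Q^158)²·Q = [[584,437],[437,147]]
F_317 mod 720 = Q^317[0][1] = 437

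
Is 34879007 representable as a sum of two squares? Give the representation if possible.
Not possible

Factorization: 34879007 = 61 × 83^3
By Fermat: n is sum of two squares iff every prime p ≡ 3 (mod 4) appears to even power.
Prime(s) ≡ 3 (mod 4) with odd exponent: [(83, 3)]
Therefore 34879007 cannot be expressed as a² + b².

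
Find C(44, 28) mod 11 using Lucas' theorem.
0

Using Lucas' theorem:
Write n=44 and k=28 in base 11:
n in base 11: [4, 0]
k in base 11: [2, 6]
C(44,28) mod 11 = ∏ C(n_i, k_i) mod 11
Digit binomials (mod 11): C(4,2) = 6; C(0,6) = 0 (k_i > n_i)
Product: 6 × 0 = 0 ≡ 0 (mod 11)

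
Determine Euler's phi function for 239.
238

239 = 239
φ(n) = n × ∏(1 - 1/p) for each prime p dividing n
φ(239) = 239 × (1 - 1/239) = 238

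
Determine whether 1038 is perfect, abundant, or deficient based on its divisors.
abundant

Proper divisors of 1038: sum = 1 + 2 + 3 + 6 + 173 + 346 + 519 = 1050
Since 1050 > 1038, 1038 is abundant.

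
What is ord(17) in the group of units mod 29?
4

29 is prime, so ord(17) divides φ(29) = 28.
Divisors of 28: 1, 2, 4, 7, 14, 28.
Repeated squaring: 17^1 ≡ 17, 17^2 ≡ 28, 17^4 ≡ 1, 17^8 ≡ 1, 17^16 ≡ 1 (mod 29).
Test 17^d mod 29 for each divisor d in increasing order:
17^1 ≡ 17
17^2 ≡ 28
17^4 ≡ 1  ← first divisor giving 1
The order is 4.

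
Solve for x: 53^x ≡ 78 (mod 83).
22

Baby-step giant-step with step n = ⌈√83⌉ = 10.
Baby steps 53^j mod 83 (j:value) for j=0..9: 0:1, 1:53, 2:70, 3:58, 4:3, 5:76, 6:44, 7:8, 8:9, 9:62.
Giant-step multiplier: 53^(-10) ≡ 53^(82-10) = 53^72 ≡ 61 (mod 83).
Giant steps γ_i = 78·61^i mod 83: γ_0=78, γ_1=27, γ_2=70 (in table at j=2).
x = i·n + j = 2·10 + 2 = 22.
Check: 53^22 ≡ 78 (mod 83).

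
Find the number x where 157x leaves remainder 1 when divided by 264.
37

gcd(157, 264) = 1, so the inverse exists.
Extended Euclidean algorithm on (264, 157):
264 = 1 × 157 + 107  ⟹  107 = (1)·264 + (-1)·157
157 = 1 × 107 + 50  ⟹  50 = (-1)·264 + (2)·157
107 = 2 × 50 + 7  ⟹  7 = (3)·264 + (-5)·157
50 = 7 × 7 + 1  ⟹  1 = (-22)·264 + (37)·157
So (37)·157 ≡ 1 (mod 264), i.e. 157^(-1) ≡ 37 (mod 264).
Check: 157 × 37 = 5809 ≡ 1 (mod 264)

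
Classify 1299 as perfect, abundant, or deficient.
deficient

Proper divisors of 1299: sum = 1 + 3 + 433 = 437
Since 437 < 1299, 1299 is deficient.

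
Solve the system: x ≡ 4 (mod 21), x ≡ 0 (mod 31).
403

Using Chinese Remainder Theorem:
M = 21 × 31 = 651
M1 = 31, M2 = 21
y1 = 31^(-1) mod 21 = 19
y2 = 21^(-1) mod 31 = 3
x = (4×31×19 + 0×21×3) mod 651 = 403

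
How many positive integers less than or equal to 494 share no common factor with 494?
216

494 = 2 × 13 × 19
φ(n) = n × ∏(1 - 1/p) for each prime p dividing n
φ(494) = 494 × (1 - 1/2) × (1 - 1/13) × (1 - 1/19) = 216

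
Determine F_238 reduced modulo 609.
377

Matrix identity: Q^n = [[F_(n+1), F_n], [F_n, F_(n-1)]] with Q = [[1,1],[1,0]].
n = 238 = 11101110₂. Square-and-multiply, entries mod 609:
Q^1 = [[1,1],[1,0]]
Q^3 = (Q^1)²·Q = [[3,2],[2,1]]
Q^7 = (Q^3)²·Q = [[21,13],[13,8]]
Q^14 = (Q^7)² = [[1,377],[377,233]]
Q^29 = (Q^14)²·Q = [[146,233],[233,522]]
Q^59 = (Q^29)²·Q = [[438,89],[89,349]]
Q^119 = (Q^59)²·Q = [[21,13],[13,8]]
Q^238 = (Q^119)² = [[1,377],[377,233]]
F_238 mod 609 = Q^238[0][1] = 377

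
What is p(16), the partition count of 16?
231

p(n) counts ways to write n as a sum of positive integers (order ignored).
Euler's pentagonal recurrence: p(k) = p(k-1) + p(k-2) - p(k-5) - p(k-7) + p(k-12) + p(k-15) - ... (offsets j(3j∓1)/2, signs ++--, p(0)=1, p(<0)=0).
DP table for k = 0..15: p(0)=1, p(1)=1, p(2)=2, p(3)=3, p(4)=5, p(5)=7, p(6)=11, p(7)=15, p(8)=22, p(9)=30, p(10)=42, p(11)=56, p(12)=77, p(13)=101, p(14)=135, p(15)=176.
Final step: p(16) = p(15) + p(14) - p(11) - p(9) + p(4) + p(1)
= 176 + 135 - 56 - 30 + 5 + 1
= 231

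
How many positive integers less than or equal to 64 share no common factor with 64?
32

64 = 2^6
φ(n) = n × ∏(1 - 1/p) for each prime p dividing n
φ(64) = 64 × (1 - 1/2) = 32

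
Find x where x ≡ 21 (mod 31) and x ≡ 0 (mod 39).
858

Using Chinese Remainder Theorem:
M = 31 × 39 = 1209
M1 = 39, M2 = 31
y1 = 39^(-1) mod 31 = 4
y2 = 31^(-1) mod 39 = 34
x = (21×39×4 + 0×31×34) mod 1209 = 858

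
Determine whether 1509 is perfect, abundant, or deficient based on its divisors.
deficient

Proper divisors of 1509: sum = 1 + 3 + 503 = 507
Since 507 < 1509, 1509 is deficient.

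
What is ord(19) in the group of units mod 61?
30

61 is prime, so ord(19) divides φ(61) = 60.
Divisors of 60: 1, 2, 3, 4, 5, 6, 10, 12, 15, 20, 30, 60.
Repeated squaring: 19^1 ≡ 19, 19^2 ≡ 56, 19^4 ≡ 25, 19^8 ≡ 15, 19^16 ≡ 42, 19^32 ≡ 56 (mod 61).
Test 19^d mod 61 for each divisor d in increasing order:
19^1 ≡ 19
19^2 ≡ 56
19^3 = 19^2·19^1 ≡ 27
19^4 ≡ 25
19^5 = 19^4·19^1 ≡ 48
19^6 = 19^4·19^2 ≡ 58
19^10 = 19^8·19^2 ≡ 47
19^12 = 19^8·19^4 ≡ 9
19^15 = 19^8·19^4·19^2·19^1 ≡ 60
19^20 = 19^16·19^4 ≡ 13
19^30 = 19^16·19^8·19^4·19^2 ≡ 1  ← first divisor giving 1
The order is 30.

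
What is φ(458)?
228

458 = 2 × 229
φ(n) = n × ∏(1 - 1/p) for each prime p dividing n
φ(458) = 458 × (1 - 1/2) × (1 - 1/229) = 228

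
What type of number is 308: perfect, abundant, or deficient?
abundant

Proper divisors of 308: sum = 1 + 2 + 4 + 7 + 11 + 14 + 22 + 28 + 44 + 77 + 154 = 364
Since 364 > 308, 308 is abundant.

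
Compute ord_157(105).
78

157 is prime, so ord(105) divides φ(157) = 156.
Divisors of 156: 1, 2, 3, 4, 6, 12, 13, 26, 39, 52, 78, 156.
Repeated squaring: 105^1 ≡ 105, 105^2 ≡ 35, 105^4 ≡ 126, 105^8 ≡ 19, 105^16 ≡ 47, 105^32 ≡ 11, 105^64 ≡ 121, 105^128 ≡ 40 (mod 157).
Test 105^d mod 157 for each divisor d in increasing order:
105^1 ≡ 105
105^2 ≡ 35
105^3 = 105^2·105^1 ≡ 64
105^4 ≡ 126
105^6 = 105^4·105^2 ≡ 14
105^12 = 105^8·105^4 ≡ 39
105^13 = 105^8·105^4·105^1 ≡ 13
105^26 = 105^16·105^8·105^2 ≡ 12
105^39 = 105^32·105^4·105^2·105^1 ≡ 156
105^52 = 105^32·105^16·105^4 ≡ 144
105^78 = 105^64·105^8·105^4·105^2 ≡ 1  ← first divisor giving 1
The order is 78.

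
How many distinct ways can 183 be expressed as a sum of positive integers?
896684817527

p(n) counts ways to write n as a sum of positive integers (order ignored).
Euler's pentagonal recurrence: p(k) = p(k-1) + p(k-2) - p(k-5) - p(k-7) + p(k-12) + p(k-15) - ... (offsets j(3j∓1)/2, signs ++--, p(0)=1, p(<0)=0).
DP table for k = 0..182: p(0)=1, p(1)=1, p(2)=2, p(3)=3, p(4)=5, p(5)=7, p(6)=11, p(7)=15, p(8)=22, p(9)=30, p(10)=42, p(11)=56, p(12)=77, p(13)=101, p(14)=135, p(15)=176, p(16)=231, p(17)=297, p(18)=385, p(19)=490, p(20)=627, p(21)=792, p(22)=1002, p(23)=1255, p(24)=1575, p(25)=1958, p(26)=2436, p(27)=3010, p(28)=3718, p(29)=4565, p(30)=5604, p(31)=6842, p(32)=8349, p(33)=10143, p(34)=12310, p(35)=14883, p(36)=17977, p(37)=21637, p(38)=26015, p(39)=31185, p(40)=37338, p(41)=44583, p(42)=53174, p(43)=63261, p(44)=75175, p(45)=89134, p(46)=105558, p(47)=124754, p(48)=147273, p(49)=173525, p(50)=204226, p(51)=239943, p(52)=281589, p(53)=329931, p(54)=386155, p(55)=451276, p(56)=526823, p(57)=614154, p(58)=715220, p(59)=831820, p(60)=966467, p(61)=1121505, p(62)=1300156, p(63)=1505499, p(64)=1741630, p(65)=2012558, p(66)=2323520, p(67)=2679689, p(68)=3087735, p(69)=3554345, p(70)=4087968, p(71)=4697205, p(72)=5392783, p(73)=6185689, p(74)=7089500, p(75)=8118264, p(76)=9289091, p(77)=10619863, p(78)=12132164, p(79)=13848650, p(80)=15796476, p(81)=18004327, p(82)=20506255, p(83)=23338469, p(84)=26543660, p(85)=30167357, p(86)=34262962, p(87)=38887673, p(88)=44108109, p(89)=49995925, p(90)=56634173, p(91)=64112359, p(92)=72533807, p(93)=82010177, p(94)=92669720, p(95)=104651419, p(96)=118114304, p(97)=133230930, p(98)=150198136, p(99)=169229875, p(100)=190569292, p(101)=214481126, p(102)=241265379, p(103)=271248950, p(104)=304801365, p(105)=342325709, p(106)=384276336, p(107)=431149389, p(108)=483502844, p(109)=541946240, p(110)=607163746, p(111)=679903203, p(112)=761002156, p(113)=851376628, p(114)=952050665, p(115)=1064144451, p(116)=1188908248, p(117)=1327710076, p(118)=1482074143, p(119)=1653668665, p(120)=1844349560, p(121)=2056148051, p(122)=2291320912, p(123)=2552338241, p(124)=2841940500, p(125)=3163127352, p(126)=3519222692, p(127)=3913864295, p(128)=4351078600, p(129)=4835271870, p(130)=5371315400, p(131)=5964539504, p(132)=6620830889, p(133)=7346629512, p(134)=8149040695, p(135)=9035836076, p(136)=10015581680, p(137)=11097645016, p(138)=12292341831, p(139)=13610949895, p(140)=15065878135, p(141)=16670689208, p(142)=18440293320, p(143)=20390982757, p(144)=22540654445, p(145)=24908858009, p(146)=27517052599, p(147)=30388671978, p(148)=33549419497, p(149)=37027355200, p(150)=40853235313, p(151)=45060624582, p(152)=49686288421, p(153)=54770336324, p(154)=60356673280, p(155)=66493182097, p(156)=73232243759, p(157)=80630964769, p(158)=88751778802, p(159)=97662728555, p(160)=107438159466, p(161)=118159068427, p(162)=129913904637, p(163)=142798995930, p(164)=156919475295, p(165)=172389800255, p(166)=189334822579, p(167)=207890420102, p(168)=228204732751, p(169)=250438925115, p(170)=274768617130, p(171)=301384802048, p(172)=330495499613, p(173)=362326859895, p(174)=397125074750, p(175)=435157697830, p(176)=476715857290, p(177)=522115831195, p(178)=571701605655, p(179)=625846753120, p(180)=684957390936, p(181)=749474411781, p(182)=819876908323.
Final step: p(183) = p(182) + p(181) - p(178) - p(176) + p(171) + p(168) - p(161) - p(157) + p(148) + p(143) - p(132) - p(126) + p(113) + p(106) - p(91) - p(83) + p(66) + p(57) - p(38) - p(28) + p(7)
= 819876908323 + 749474411781 - 571701605655 - 476715857290 + 301384802048 + 228204732751 - 118159068427 - 80630964769 + 33549419497 + 20390982757 - 6620830889 - 3519222692 + 851376628 + 384276336 - 64112359 - 23338469 + 2323520 + 614154 - 26015 - 3718 + 15
= 896684817527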